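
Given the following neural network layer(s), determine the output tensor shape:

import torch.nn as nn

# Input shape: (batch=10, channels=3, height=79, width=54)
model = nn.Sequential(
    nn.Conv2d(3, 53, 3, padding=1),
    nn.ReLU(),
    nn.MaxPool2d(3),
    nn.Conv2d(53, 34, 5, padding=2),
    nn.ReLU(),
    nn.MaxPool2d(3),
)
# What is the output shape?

Input shape: (10, 3, 79, 54)
  -> after first Conv2d: (10, 53, 79, 54)
  -> after first MaxPool2d: (10, 53, 26, 18)
  -> after second Conv2d: (10, 34, 26, 18)
Output shape: (10, 34, 8, 6)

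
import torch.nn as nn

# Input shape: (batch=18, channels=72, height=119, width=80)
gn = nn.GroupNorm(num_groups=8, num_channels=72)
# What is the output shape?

Input shape: (18, 72, 119, 80)
Output shape: (18, 72, 119, 80)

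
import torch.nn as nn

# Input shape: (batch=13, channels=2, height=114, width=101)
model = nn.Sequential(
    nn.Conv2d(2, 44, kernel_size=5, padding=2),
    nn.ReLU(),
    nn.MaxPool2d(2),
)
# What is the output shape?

Input shape: (13, 2, 114, 101)
  -> after Conv2d: (13, 44, 114, 101)
  -> after ReLU: (13, 44, 114, 101)
Output shape: (13, 44, 57, 50)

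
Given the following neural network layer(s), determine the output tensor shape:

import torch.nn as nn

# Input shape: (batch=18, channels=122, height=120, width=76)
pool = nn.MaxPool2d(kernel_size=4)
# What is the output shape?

Input shape: (18, 122, 120, 76)
Output shape: (18, 122, 30, 19)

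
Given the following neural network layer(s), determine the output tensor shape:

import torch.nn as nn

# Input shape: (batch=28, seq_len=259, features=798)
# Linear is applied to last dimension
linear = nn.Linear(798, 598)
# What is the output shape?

Input shape: (28, 259, 798)
Output shape: (28, 259, 598)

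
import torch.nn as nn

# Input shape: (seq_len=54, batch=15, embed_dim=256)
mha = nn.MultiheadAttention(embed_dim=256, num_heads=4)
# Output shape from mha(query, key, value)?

Input shape: (54, 15, 256)
Output shape: (54, 15, 256)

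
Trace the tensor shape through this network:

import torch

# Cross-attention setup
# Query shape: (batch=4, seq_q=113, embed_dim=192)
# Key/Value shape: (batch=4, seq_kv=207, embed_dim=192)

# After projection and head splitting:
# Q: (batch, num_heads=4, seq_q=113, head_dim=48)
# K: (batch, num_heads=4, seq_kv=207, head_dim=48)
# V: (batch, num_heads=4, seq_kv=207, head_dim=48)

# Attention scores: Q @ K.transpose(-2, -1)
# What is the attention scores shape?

Input shape: (4, 113, 192)
Output shape: (4, 4, 113, 207)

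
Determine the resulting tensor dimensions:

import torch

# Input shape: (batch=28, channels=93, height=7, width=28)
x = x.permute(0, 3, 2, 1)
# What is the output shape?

Input shape: (28, 93, 7, 28)
Output shape: (28, 28, 7, 93)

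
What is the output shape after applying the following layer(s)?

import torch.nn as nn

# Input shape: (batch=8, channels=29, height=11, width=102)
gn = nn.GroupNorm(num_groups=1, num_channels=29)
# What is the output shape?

Input shape: (8, 29, 11, 102)
Output shape: (8, 29, 11, 102)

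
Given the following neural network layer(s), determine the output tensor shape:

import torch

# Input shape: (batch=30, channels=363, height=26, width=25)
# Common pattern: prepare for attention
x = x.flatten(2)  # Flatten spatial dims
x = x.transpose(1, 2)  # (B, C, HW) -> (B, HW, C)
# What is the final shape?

Input shape: (30, 363, 26, 25)
  -> after flatten(2): (30, 363, 650)
Output shape: (30, 650, 363)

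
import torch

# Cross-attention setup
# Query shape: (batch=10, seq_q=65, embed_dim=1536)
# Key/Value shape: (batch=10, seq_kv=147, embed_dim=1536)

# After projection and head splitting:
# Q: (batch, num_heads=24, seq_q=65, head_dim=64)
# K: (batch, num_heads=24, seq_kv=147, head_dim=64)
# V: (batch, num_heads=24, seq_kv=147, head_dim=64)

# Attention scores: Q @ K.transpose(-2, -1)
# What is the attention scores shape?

Input shape: (10, 65, 1536)
Output shape: (10, 24, 65, 147)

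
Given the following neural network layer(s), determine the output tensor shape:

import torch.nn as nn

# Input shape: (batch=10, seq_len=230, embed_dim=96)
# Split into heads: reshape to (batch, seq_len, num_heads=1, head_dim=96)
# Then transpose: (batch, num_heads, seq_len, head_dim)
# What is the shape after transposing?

Input shape: (10, 230, 96)
  -> after reshape: (10, 230, 1, 96)
Output shape: (10, 1, 230, 96)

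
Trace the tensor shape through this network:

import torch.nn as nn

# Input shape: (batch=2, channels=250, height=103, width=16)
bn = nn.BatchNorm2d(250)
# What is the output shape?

Input shape: (2, 250, 103, 16)
Output shape: (2, 250, 103, 16)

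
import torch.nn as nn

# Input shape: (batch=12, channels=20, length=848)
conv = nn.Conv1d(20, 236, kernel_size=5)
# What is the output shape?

Input shape: (12, 20, 848)
Output shape: (12, 236, 844)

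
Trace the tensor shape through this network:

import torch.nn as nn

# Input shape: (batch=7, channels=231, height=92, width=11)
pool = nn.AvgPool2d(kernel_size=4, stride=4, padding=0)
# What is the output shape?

Input shape: (7, 231, 92, 11)
Output shape: (7, 231, 23, 2)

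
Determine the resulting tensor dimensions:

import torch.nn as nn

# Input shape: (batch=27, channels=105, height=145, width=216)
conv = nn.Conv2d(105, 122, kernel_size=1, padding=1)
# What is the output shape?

Input shape: (27, 105, 145, 216)
Output shape: (27, 122, 147, 218)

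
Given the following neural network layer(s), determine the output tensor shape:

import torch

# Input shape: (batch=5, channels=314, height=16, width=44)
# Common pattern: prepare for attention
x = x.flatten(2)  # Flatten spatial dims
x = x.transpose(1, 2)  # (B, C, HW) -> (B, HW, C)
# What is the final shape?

Input shape: (5, 314, 16, 44)
  -> after flatten(2): (5, 314, 704)
Output shape: (5, 704, 314)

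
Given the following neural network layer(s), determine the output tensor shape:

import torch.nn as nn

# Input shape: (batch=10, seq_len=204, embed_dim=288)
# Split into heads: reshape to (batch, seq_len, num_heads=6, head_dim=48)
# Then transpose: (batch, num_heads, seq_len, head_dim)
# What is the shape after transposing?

Input shape: (10, 204, 288)
  -> after reshape: (10, 204, 6, 48)
Output shape: (10, 6, 204, 48)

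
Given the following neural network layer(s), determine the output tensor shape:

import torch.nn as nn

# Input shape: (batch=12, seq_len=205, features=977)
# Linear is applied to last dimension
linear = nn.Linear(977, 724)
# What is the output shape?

Input shape: (12, 205, 977)
Output shape: (12, 205, 724)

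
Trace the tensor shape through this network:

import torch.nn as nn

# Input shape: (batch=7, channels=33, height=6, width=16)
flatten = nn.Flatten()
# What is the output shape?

Input shape: (7, 33, 6, 16)
Output shape: (7, 3168)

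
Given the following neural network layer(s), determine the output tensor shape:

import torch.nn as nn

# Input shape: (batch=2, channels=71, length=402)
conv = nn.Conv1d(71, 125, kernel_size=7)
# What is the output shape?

Input shape: (2, 71, 402)
Output shape: (2, 125, 396)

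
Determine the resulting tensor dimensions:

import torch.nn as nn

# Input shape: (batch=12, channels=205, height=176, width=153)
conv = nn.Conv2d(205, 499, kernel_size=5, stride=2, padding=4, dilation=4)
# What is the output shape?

Input shape: (12, 205, 176, 153)
Output shape: (12, 499, 84, 73)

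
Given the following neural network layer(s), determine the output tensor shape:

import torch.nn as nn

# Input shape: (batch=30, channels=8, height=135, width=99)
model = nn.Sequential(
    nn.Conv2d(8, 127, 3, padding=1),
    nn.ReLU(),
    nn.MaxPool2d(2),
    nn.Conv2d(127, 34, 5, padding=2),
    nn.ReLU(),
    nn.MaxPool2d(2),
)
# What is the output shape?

Input shape: (30, 8, 135, 99)
  -> after first Conv2d: (30, 127, 135, 99)
  -> after first MaxPool2d: (30, 127, 67, 49)
  -> after second Conv2d: (30, 34, 67, 49)
Output shape: (30, 34, 33, 24)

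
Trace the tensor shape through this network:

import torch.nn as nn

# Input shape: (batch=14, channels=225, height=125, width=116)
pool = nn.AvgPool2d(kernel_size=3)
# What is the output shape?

Input shape: (14, 225, 125, 116)
Output shape: (14, 225, 41, 38)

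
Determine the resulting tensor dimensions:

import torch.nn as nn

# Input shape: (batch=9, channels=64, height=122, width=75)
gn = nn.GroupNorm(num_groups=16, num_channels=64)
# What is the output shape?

Input shape: (9, 64, 122, 75)
Output shape: (9, 64, 122, 75)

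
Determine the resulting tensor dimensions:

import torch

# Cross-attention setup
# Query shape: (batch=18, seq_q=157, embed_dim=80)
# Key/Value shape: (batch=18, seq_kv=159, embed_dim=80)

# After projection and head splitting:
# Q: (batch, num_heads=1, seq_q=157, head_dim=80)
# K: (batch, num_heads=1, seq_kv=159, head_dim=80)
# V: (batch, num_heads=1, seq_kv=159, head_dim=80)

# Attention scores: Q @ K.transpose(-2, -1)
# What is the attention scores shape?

Input shape: (18, 157, 80)
Output shape: (18, 1, 157, 159)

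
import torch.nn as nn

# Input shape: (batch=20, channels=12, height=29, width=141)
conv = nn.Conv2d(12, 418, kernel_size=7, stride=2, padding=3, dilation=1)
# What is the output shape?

Input shape: (20, 12, 29, 141)
Output shape: (20, 418, 15, 71)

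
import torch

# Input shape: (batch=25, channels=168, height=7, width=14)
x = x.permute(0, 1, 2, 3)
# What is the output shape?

Input shape: (25, 168, 7, 14)
Output shape: (25, 168, 7, 14)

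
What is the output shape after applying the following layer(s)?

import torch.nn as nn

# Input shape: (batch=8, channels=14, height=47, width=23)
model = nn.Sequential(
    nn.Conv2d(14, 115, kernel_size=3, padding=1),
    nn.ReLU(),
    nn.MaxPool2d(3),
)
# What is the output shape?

Input shape: (8, 14, 47, 23)
  -> after Conv2d: (8, 115, 47, 23)
  -> after ReLU: (8, 115, 47, 23)
Output shape: (8, 115, 15, 7)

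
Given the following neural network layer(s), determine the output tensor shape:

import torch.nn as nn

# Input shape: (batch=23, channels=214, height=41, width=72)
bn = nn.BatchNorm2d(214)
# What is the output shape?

Input shape: (23, 214, 41, 72)
Output shape: (23, 214, 41, 72)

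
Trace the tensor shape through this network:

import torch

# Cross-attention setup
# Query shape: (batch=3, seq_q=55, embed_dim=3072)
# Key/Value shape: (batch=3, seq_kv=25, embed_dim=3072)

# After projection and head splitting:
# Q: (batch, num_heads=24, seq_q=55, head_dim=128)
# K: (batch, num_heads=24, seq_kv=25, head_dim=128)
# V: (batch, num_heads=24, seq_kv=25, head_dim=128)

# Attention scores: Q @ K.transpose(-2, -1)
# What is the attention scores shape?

Input shape: (3, 55, 3072)
Output shape: (3, 24, 55, 25)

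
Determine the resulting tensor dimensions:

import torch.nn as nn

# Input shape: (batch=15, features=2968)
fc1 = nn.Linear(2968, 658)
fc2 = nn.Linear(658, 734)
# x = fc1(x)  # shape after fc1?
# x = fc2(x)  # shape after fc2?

Input shape: (15, 2968)
  -> after fc1: (15, 658)
Output shape: (15, 734)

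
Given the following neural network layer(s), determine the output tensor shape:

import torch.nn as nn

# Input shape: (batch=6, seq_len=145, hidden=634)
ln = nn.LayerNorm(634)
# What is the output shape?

Input shape: (6, 145, 634)
Output shape: (6, 145, 634)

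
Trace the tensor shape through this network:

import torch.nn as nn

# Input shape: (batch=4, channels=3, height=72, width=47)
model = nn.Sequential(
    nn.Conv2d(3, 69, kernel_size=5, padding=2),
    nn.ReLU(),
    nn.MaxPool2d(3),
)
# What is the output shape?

Input shape: (4, 3, 72, 47)
  -> after Conv2d: (4, 69, 72, 47)
  -> after ReLU: (4, 69, 72, 47)
Output shape: (4, 69, 24, 15)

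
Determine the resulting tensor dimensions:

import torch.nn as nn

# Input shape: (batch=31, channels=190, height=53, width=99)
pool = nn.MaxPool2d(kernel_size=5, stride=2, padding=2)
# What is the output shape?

Input shape: (31, 190, 53, 99)
Output shape: (31, 190, 27, 50)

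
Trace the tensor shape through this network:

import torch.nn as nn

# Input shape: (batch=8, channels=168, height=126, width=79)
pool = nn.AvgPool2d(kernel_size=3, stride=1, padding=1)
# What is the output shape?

Input shape: (8, 168, 126, 79)
Output shape: (8, 168, 126, 79)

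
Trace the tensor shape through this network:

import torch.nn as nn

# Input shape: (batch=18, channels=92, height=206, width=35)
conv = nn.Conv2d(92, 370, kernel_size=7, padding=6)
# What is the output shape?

Input shape: (18, 92, 206, 35)
Output shape: (18, 370, 212, 41)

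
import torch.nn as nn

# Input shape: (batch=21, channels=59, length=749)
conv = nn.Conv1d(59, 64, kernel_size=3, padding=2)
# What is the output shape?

Input shape: (21, 59, 749)
Output shape: (21, 64, 751)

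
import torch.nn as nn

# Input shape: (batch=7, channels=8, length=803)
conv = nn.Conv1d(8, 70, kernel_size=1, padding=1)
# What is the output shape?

Input shape: (7, 8, 803)
Output shape: (7, 70, 805)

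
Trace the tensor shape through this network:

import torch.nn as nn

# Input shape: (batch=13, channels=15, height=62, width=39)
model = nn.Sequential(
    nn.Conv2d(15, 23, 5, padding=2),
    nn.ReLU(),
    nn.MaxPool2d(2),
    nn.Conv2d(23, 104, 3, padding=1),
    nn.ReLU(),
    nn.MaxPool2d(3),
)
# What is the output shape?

Input shape: (13, 15, 62, 39)
  -> after first Conv2d: (13, 23, 62, 39)
  -> after first MaxPool2d: (13, 23, 31, 19)
  -> after second Conv2d: (13, 104, 31, 19)
Output shape: (13, 104, 10, 6)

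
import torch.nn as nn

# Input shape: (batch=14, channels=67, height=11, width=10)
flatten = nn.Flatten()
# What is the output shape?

Input shape: (14, 67, 11, 10)
Output shape: (14, 7370)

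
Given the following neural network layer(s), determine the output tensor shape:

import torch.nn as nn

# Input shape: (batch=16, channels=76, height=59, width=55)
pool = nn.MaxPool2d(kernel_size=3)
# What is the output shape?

Input shape: (16, 76, 59, 55)
Output shape: (16, 76, 19, 18)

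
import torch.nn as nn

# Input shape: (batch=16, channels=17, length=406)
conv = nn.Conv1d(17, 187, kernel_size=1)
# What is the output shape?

Input shape: (16, 17, 406)
Output shape: (16, 187, 406)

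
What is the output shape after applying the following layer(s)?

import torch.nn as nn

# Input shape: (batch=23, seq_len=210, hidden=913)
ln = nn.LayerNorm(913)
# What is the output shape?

Input shape: (23, 210, 913)
Output shape: (23, 210, 913)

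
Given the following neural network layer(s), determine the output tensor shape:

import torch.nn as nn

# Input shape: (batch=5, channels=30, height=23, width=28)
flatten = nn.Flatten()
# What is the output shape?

Input shape: (5, 30, 23, 28)
Output shape: (5, 19320)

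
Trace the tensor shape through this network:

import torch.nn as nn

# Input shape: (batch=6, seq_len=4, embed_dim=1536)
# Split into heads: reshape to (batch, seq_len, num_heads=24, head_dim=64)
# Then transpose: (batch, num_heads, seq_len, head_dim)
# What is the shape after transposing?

Input shape: (6, 4, 1536)
  -> after reshape: (6, 4, 24, 64)
Output shape: (6, 24, 4, 64)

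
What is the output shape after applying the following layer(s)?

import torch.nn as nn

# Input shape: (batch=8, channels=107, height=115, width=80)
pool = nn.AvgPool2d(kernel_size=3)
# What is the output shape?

Input shape: (8, 107, 115, 80)
Output shape: (8, 107, 38, 26)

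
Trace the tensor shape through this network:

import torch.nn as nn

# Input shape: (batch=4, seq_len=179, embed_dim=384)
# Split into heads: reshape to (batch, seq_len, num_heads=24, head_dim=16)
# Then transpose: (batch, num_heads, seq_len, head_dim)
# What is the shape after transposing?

Input shape: (4, 179, 384)
  -> after reshape: (4, 179, 24, 16)
Output shape: (4, 24, 179, 16)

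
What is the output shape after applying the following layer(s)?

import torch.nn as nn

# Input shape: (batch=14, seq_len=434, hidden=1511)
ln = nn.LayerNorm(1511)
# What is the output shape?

Input shape: (14, 434, 1511)
Output shape: (14, 434, 1511)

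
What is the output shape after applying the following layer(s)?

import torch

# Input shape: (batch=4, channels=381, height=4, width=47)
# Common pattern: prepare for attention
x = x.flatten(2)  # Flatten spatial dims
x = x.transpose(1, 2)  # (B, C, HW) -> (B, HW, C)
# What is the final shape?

Input shape: (4, 381, 4, 47)
  -> after flatten(2): (4, 381, 188)
Output shape: (4, 188, 381)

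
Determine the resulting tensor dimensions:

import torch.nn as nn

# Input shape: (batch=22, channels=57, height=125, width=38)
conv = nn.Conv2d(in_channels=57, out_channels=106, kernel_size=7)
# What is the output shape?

Input shape: (22, 57, 125, 38)
Output shape: (22, 106, 119, 32)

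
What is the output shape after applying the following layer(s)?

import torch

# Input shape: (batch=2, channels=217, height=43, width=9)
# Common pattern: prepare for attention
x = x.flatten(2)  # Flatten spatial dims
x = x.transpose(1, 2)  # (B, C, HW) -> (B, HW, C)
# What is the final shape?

Input shape: (2, 217, 43, 9)
  -> after flatten(2): (2, 217, 387)
Output shape: (2, 387, 217)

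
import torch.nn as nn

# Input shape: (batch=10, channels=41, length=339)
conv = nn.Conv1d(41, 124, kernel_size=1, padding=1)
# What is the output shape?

Input shape: (10, 41, 339)
Output shape: (10, 124, 341)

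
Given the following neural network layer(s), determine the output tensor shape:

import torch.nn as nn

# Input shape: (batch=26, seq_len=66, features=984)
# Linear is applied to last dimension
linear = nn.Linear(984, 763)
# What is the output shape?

Input shape: (26, 66, 984)
Output shape: (26, 66, 763)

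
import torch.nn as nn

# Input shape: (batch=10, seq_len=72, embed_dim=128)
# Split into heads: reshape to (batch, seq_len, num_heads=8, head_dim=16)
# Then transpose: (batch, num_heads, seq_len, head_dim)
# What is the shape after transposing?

Input shape: (10, 72, 128)
  -> after reshape: (10, 72, 8, 16)
Output shape: (10, 8, 72, 16)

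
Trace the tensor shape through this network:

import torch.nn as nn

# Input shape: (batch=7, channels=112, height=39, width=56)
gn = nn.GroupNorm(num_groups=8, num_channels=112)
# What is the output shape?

Input shape: (7, 112, 39, 56)
Output shape: (7, 112, 39, 56)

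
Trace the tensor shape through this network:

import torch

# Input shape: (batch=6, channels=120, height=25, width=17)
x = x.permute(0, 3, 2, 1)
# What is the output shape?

Input shape: (6, 120, 25, 17)
Output shape: (6, 17, 25, 120)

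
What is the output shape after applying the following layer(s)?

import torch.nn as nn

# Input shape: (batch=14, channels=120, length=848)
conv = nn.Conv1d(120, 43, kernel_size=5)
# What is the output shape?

Input shape: (14, 120, 848)
Output shape: (14, 43, 844)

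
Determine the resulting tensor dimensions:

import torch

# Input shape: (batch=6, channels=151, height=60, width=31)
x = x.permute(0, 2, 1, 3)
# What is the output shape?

Input shape: (6, 151, 60, 31)
Output shape: (6, 60, 151, 31)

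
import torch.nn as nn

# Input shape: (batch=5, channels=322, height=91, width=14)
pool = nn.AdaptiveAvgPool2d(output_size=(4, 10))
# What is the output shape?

Input shape: (5, 322, 91, 14)
Output shape: (5, 322, 4, 10)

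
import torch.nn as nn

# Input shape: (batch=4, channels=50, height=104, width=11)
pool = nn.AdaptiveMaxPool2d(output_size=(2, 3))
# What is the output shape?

Input shape: (4, 50, 104, 11)
Output shape: (4, 50, 2, 3)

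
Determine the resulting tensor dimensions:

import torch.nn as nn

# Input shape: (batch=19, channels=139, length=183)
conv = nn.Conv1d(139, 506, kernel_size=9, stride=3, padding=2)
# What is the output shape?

Input shape: (19, 139, 183)
Output shape: (19, 506, 60)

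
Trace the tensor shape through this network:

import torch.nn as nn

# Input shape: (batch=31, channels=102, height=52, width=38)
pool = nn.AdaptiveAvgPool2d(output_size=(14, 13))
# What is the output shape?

Input shape: (31, 102, 52, 38)
Output shape: (31, 102, 14, 13)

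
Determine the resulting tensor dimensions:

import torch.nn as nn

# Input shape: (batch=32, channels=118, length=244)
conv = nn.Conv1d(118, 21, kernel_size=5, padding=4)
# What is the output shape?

Input shape: (32, 118, 244)
Output shape: (32, 21, 248)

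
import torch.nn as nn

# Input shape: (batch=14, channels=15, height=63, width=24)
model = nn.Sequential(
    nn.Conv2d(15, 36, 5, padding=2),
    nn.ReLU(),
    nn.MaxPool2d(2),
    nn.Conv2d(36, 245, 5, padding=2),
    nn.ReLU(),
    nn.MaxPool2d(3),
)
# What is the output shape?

Input shape: (14, 15, 63, 24)
  -> after first Conv2d: (14, 36, 63, 24)
  -> after first MaxPool2d: (14, 36, 31, 12)
  -> after second Conv2d: (14, 245, 31, 12)
Output shape: (14, 245, 10, 4)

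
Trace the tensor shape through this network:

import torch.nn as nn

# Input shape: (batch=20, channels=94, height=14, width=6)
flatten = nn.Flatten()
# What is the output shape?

Input shape: (20, 94, 14, 6)
Output shape: (20, 7896)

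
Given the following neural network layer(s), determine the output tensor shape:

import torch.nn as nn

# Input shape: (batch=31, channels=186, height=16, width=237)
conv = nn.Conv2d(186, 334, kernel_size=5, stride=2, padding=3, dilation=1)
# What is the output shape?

Input shape: (31, 186, 16, 237)
Output shape: (31, 334, 9, 120)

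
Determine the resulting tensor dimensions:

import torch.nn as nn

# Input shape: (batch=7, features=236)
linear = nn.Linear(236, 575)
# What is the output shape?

Input shape: (7, 236)
Output shape: (7, 575)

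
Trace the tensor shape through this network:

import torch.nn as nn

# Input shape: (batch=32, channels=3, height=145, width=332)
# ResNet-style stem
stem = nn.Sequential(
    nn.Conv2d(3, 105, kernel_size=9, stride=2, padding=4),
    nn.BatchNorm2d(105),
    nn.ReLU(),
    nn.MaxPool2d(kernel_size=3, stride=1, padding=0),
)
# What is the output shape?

Input shape: (32, 3, 145, 332)
  -> after Conv2d 9x9 stride=2: (32, 105, 73, 166)
Output shape: (32, 105, 71, 164)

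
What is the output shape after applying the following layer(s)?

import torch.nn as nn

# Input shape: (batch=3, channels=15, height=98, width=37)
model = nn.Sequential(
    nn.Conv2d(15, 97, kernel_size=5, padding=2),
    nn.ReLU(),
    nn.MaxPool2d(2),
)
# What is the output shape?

Input shape: (3, 15, 98, 37)
  -> after Conv2d: (3, 97, 98, 37)
  -> after ReLU: (3, 97, 98, 37)
Output shape: (3, 97, 49, 18)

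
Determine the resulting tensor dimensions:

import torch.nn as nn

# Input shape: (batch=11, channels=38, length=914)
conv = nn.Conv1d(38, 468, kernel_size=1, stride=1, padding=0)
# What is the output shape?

Input shape: (11, 38, 914)
Output shape: (11, 468, 914)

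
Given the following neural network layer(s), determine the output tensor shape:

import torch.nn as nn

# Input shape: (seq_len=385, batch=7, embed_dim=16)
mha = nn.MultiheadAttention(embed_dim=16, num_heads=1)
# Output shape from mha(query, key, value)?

Input shape: (385, 7, 16)
Output shape: (385, 7, 16)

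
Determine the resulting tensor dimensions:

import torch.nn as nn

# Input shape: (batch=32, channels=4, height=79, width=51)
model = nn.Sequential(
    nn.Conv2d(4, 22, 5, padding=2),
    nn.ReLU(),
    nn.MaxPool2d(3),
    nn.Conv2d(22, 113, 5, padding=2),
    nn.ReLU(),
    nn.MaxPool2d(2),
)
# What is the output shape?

Input shape: (32, 4, 79, 51)
  -> after first Conv2d: (32, 22, 79, 51)
  -> after first MaxPool2d: (32, 22, 26, 17)
  -> after second Conv2d: (32, 113, 26, 17)
Output shape: (32, 113, 13, 8)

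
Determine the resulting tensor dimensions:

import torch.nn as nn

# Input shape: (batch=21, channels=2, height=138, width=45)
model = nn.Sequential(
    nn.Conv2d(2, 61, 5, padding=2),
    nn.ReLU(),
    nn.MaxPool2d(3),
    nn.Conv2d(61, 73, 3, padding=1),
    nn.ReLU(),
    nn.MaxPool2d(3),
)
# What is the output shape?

Input shape: (21, 2, 138, 45)
  -> after first Conv2d: (21, 61, 138, 45)
  -> after first MaxPool2d: (21, 61, 46, 15)
  -> after second Conv2d: (21, 73, 46, 15)
Output shape: (21, 73, 15, 5)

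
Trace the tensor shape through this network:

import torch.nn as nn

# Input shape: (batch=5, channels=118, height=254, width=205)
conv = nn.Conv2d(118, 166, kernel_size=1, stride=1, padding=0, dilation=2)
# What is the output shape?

Input shape: (5, 118, 254, 205)
Output shape: (5, 166, 254, 205)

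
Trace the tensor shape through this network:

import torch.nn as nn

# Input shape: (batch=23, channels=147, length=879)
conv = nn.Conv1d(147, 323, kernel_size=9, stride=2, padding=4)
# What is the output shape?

Input shape: (23, 147, 879)
Output shape: (23, 323, 440)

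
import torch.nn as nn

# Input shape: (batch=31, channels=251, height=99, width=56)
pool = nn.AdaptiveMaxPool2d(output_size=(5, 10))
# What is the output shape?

Input shape: (31, 251, 99, 56)
Output shape: (31, 251, 5, 10)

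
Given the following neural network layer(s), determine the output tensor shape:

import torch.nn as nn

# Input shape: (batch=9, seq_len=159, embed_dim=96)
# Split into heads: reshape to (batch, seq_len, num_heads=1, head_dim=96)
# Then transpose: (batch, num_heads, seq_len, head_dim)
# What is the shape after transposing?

Input shape: (9, 159, 96)
  -> after reshape: (9, 159, 1, 96)
Output shape: (9, 1, 159, 96)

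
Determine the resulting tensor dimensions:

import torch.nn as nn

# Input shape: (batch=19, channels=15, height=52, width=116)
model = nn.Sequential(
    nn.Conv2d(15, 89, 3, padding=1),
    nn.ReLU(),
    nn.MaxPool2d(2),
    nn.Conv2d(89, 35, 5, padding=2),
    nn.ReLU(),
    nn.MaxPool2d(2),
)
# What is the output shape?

Input shape: (19, 15, 52, 116)
  -> after first Conv2d: (19, 89, 52, 116)
  -> after first MaxPool2d: (19, 89, 26, 58)
  -> after second Conv2d: (19, 35, 26, 58)
Output shape: (19, 35, 13, 29)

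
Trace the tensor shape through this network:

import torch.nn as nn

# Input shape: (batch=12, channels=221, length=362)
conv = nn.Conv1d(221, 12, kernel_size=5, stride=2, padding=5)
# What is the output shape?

Input shape: (12, 221, 362)
Output shape: (12, 12, 184)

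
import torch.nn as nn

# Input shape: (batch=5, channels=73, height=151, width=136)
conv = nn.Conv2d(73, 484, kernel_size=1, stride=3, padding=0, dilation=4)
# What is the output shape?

Input shape: (5, 73, 151, 136)
Output shape: (5, 484, 51, 46)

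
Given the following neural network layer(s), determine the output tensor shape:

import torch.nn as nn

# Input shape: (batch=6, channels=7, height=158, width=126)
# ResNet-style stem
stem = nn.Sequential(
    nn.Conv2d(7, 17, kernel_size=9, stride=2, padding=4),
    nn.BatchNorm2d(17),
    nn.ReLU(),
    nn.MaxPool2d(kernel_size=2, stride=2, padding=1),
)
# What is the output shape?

Input shape: (6, 7, 158, 126)
  -> after Conv2d 9x9 stride=2: (6, 17, 79, 63)
Output shape: (6, 17, 40, 32)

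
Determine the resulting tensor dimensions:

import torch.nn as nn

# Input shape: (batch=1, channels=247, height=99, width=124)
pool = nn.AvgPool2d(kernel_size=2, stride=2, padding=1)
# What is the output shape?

Input shape: (1, 247, 99, 124)
Output shape: (1, 247, 50, 63)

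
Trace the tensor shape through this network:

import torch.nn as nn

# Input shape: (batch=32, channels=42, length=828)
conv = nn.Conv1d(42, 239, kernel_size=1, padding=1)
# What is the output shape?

Input shape: (32, 42, 828)
Output shape: (32, 239, 830)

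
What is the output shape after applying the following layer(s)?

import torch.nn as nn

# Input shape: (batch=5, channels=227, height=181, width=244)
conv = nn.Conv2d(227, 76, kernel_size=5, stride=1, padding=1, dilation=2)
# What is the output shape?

Input shape: (5, 227, 181, 244)
Output shape: (5, 76, 175, 238)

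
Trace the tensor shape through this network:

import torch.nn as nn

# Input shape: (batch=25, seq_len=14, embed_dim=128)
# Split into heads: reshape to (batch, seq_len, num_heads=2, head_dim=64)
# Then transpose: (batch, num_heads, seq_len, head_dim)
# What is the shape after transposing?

Input shape: (25, 14, 128)
  -> after reshape: (25, 14, 2, 64)
Output shape: (25, 2, 14, 64)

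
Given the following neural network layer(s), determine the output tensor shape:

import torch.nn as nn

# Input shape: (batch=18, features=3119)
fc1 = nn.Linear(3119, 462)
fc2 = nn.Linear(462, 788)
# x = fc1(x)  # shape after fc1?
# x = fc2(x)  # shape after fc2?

Input shape: (18, 3119)
  -> after fc1: (18, 462)
Output shape: (18, 788)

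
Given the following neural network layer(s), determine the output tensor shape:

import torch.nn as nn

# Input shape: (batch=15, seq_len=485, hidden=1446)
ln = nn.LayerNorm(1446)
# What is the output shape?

Input shape: (15, 485, 1446)
Output shape: (15, 485, 1446)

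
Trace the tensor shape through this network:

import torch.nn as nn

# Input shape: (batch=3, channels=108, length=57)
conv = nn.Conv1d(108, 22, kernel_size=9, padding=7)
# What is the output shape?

Input shape: (3, 108, 57)
Output shape: (3, 22, 63)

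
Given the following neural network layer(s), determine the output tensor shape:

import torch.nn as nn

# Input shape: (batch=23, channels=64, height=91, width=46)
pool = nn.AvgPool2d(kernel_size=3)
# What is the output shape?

Input shape: (23, 64, 91, 46)
Output shape: (23, 64, 30, 15)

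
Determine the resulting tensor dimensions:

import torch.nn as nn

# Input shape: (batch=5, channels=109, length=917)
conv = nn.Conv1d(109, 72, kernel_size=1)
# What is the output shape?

Input shape: (5, 109, 917)
Output shape: (5, 72, 917)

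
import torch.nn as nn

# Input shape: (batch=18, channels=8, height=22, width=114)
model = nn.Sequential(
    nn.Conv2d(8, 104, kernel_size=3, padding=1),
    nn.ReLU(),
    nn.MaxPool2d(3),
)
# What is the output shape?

Input shape: (18, 8, 22, 114)
  -> after Conv2d: (18, 104, 22, 114)
  -> after ReLU: (18, 104, 22, 114)
Output shape: (18, 104, 7, 38)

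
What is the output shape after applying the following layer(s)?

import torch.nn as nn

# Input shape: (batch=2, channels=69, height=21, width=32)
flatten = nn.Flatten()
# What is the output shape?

Input shape: (2, 69, 21, 32)
Output shape: (2, 46368)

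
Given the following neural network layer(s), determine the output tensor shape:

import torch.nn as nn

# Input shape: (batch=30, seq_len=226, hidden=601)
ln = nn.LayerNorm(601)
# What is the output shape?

Input shape: (30, 226, 601)
Output shape: (30, 226, 601)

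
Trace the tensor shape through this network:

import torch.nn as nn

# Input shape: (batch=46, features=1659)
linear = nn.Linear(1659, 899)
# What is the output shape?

Input shape: (46, 1659)
Output shape: (46, 899)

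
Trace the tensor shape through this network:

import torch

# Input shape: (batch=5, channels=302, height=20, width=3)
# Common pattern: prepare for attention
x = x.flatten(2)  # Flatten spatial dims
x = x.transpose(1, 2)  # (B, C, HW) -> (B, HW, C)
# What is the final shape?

Input shape: (5, 302, 20, 3)
  -> after flatten(2): (5, 302, 60)
Output shape: (5, 60, 302)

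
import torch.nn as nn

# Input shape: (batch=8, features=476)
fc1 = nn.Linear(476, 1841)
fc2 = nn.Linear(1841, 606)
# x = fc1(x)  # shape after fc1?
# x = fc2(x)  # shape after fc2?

Input shape: (8, 476)
  -> after fc1: (8, 1841)
Output shape: (8, 606)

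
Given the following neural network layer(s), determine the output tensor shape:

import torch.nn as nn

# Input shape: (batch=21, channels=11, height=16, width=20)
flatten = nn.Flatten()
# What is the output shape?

Input shape: (21, 11, 16, 20)
Output shape: (21, 3520)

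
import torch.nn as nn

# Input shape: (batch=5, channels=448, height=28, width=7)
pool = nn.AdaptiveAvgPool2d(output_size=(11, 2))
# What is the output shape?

Input shape: (5, 448, 28, 7)
Output shape: (5, 448, 11, 2)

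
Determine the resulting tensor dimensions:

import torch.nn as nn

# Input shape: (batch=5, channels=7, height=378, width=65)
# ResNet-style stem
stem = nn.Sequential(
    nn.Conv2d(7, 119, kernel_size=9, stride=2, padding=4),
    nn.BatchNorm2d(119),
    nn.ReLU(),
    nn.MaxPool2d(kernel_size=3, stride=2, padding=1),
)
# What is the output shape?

Input shape: (5, 7, 378, 65)
  -> after Conv2d 9x9 stride=2: (5, 119, 189, 33)
Output shape: (5, 119, 95, 17)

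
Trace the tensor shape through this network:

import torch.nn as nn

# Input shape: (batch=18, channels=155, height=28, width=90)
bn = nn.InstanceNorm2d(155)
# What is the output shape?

Input shape: (18, 155, 28, 90)
Output shape: (18, 155, 28, 90)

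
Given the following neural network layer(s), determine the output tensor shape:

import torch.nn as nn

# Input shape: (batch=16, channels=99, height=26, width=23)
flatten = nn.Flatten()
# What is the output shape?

Input shape: (16, 99, 26, 23)
Output shape: (16, 59202)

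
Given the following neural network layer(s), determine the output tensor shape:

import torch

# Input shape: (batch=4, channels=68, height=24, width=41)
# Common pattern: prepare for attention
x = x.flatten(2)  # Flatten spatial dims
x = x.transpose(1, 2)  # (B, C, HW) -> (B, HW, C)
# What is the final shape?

Input shape: (4, 68, 24, 41)
  -> after flatten(2): (4, 68, 984)
Output shape: (4, 984, 68)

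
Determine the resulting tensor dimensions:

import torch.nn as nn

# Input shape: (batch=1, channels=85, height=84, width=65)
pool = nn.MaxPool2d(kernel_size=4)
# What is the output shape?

Input shape: (1, 85, 84, 65)
Output shape: (1, 85, 21, 16)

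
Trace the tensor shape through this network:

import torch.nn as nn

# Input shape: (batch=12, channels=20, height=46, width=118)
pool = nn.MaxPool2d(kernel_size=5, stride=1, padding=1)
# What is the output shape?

Input shape: (12, 20, 46, 118)
Output shape: (12, 20, 44, 116)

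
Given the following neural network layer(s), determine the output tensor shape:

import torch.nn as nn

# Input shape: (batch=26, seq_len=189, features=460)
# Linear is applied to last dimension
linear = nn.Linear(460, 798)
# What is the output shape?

Input shape: (26, 189, 460)
Output shape: (26, 189, 798)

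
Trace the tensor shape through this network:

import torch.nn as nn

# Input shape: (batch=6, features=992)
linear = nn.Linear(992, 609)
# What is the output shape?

Input shape: (6, 992)
Output shape: (6, 609)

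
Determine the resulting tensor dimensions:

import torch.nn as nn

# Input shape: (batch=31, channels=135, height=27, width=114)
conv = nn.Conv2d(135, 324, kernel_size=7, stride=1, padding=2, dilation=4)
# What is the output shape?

Input shape: (31, 135, 27, 114)
Output shape: (31, 324, 7, 94)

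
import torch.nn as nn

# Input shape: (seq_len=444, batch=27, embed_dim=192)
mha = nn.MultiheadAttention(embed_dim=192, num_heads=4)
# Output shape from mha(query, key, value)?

Input shape: (444, 27, 192)
Output shape: (444, 27, 192)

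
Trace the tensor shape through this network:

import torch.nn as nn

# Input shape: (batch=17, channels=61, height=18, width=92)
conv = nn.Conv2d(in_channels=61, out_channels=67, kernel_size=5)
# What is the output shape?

Input shape: (17, 61, 18, 92)
Output shape: (17, 67, 14, 88)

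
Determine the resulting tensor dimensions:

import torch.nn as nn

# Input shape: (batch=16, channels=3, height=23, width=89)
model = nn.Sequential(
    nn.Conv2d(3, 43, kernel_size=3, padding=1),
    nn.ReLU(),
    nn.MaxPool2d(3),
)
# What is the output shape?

Input shape: (16, 3, 23, 89)
  -> after Conv2d: (16, 43, 23, 89)
  -> after ReLU: (16, 43, 23, 89)
Output shape: (16, 43, 7, 29)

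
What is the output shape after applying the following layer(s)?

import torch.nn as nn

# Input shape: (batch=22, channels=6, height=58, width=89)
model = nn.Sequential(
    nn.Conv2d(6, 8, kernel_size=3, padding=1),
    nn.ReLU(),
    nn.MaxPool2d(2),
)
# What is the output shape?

Input shape: (22, 6, 58, 89)
  -> after Conv2d: (22, 8, 58, 89)
  -> after ReLU: (22, 8, 58, 89)
Output shape: (22, 8, 29, 44)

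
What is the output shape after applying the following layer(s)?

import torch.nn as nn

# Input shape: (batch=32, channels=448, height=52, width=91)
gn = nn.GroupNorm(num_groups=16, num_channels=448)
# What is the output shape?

Input shape: (32, 448, 52, 91)
Output shape: (32, 448, 52, 91)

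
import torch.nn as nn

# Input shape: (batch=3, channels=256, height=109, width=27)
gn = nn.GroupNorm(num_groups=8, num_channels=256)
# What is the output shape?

Input shape: (3, 256, 109, 27)
Output shape: (3, 256, 109, 27)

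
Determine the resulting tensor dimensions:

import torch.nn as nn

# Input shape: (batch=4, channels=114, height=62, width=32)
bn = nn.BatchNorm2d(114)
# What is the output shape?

Input shape: (4, 114, 62, 32)
Output shape: (4, 114, 62, 32)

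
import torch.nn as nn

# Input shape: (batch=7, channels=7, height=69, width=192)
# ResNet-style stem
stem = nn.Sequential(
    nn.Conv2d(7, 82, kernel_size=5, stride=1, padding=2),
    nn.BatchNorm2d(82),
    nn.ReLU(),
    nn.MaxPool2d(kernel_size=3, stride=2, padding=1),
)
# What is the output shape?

Input shape: (7, 7, 69, 192)
  -> after Conv2d 5x5 stride=1: (7, 82, 69, 192)
Output shape: (7, 82, 35, 96)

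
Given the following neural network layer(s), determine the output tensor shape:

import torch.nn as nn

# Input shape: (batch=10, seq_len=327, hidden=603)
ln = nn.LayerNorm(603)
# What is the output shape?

Input shape: (10, 327, 603)
Output shape: (10, 327, 603)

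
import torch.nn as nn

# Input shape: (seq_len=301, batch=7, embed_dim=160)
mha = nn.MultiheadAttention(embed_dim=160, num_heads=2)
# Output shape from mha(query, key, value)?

Input shape: (301, 7, 160)
Output shape: (301, 7, 160)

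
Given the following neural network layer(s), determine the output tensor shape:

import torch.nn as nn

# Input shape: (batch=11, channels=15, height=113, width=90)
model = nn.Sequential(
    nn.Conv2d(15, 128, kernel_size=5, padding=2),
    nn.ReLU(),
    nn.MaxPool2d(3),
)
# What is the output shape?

Input shape: (11, 15, 113, 90)
  -> after Conv2d: (11, 128, 113, 90)
  -> after ReLU: (11, 128, 113, 90)
Output shape: (11, 128, 37, 30)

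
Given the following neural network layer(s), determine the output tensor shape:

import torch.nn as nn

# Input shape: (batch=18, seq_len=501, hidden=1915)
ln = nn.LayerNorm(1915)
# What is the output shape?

Input shape: (18, 501, 1915)
Output shape: (18, 501, 1915)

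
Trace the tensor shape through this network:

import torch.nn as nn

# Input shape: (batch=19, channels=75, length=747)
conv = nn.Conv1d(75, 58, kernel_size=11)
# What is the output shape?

Input shape: (19, 75, 747)
Output shape: (19, 58, 737)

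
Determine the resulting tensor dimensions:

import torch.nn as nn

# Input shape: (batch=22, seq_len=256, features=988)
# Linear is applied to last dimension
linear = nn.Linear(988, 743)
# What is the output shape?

Input shape: (22, 256, 988)
Output shape: (22, 256, 743)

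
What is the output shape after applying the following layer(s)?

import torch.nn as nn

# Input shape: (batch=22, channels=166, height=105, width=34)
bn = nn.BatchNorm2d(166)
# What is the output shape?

Input shape: (22, 166, 105, 34)
Output shape: (22, 166, 105, 34)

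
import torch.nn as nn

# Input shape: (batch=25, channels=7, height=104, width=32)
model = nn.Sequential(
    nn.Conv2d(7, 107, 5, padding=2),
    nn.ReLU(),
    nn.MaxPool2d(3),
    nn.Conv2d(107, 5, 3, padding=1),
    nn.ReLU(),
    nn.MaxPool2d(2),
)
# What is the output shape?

Input shape: (25, 7, 104, 32)
  -> after first Conv2d: (25, 107, 104, 32)
  -> after first MaxPool2d: (25, 107, 34, 10)
  -> after second Conv2d: (25, 5, 34, 10)
Output shape: (25, 5, 17, 5)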